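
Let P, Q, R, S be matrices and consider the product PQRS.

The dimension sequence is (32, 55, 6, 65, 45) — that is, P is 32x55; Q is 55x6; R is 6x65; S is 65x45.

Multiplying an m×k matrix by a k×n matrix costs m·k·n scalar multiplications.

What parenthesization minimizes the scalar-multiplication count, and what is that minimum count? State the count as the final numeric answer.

Adjacent pairs: PQ = 32·55·6 = 10560; QR = 55·6·65 = 21450; RS = 6·65·45 = 17550.
Length 3: P..R: k=1: 0+21450+32·55·65=135850; k=2: 10560+0+32·6·65=23040 → min 23040 | Q..S: k=2: 0+17550+55·6·45=32400; k=3: 21450+0+55·65·45=182325 → min 32400.
Length 4: P..S: k=1: 0+32400+32·55·45=111600; k=2: 10560+17550+32·6·45=36750; k=3: 23040+0+32·65·45=116640 → min 36750.
Optimal parenthesization: ((PQ)(RS)) with cost 36750.

36750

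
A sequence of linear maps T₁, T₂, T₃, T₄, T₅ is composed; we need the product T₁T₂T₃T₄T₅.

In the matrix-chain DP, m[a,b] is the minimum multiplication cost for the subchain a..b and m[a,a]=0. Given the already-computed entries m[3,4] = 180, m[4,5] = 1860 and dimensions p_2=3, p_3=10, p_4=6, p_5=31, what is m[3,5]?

738

m[3,5] = min over k∈[3,4] of m[3,k]+m[k+1,5]+p_{2}·p_k·p_{5}.
k=3: 0 + 1860 + 3·10·31 = 2790; k=4: 180 + 0 + 3·6·31 = 738.
Minimum: 738 at k=4.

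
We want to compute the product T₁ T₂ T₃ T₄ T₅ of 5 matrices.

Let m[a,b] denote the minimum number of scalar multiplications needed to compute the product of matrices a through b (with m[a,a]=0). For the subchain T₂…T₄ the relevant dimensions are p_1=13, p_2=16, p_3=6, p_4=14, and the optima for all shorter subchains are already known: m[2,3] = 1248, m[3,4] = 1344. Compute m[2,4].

m[2,4] = min over k∈[2,3] of m[2,k]+m[k+1,4]+p_{1}·p_k·p_{4}.
k=2: 0 + 1344 + 13·16·14 = 4256; k=3: 1248 + 0 + 13·6·14 = 2340.
Minimum: 2340 at k=3.

2340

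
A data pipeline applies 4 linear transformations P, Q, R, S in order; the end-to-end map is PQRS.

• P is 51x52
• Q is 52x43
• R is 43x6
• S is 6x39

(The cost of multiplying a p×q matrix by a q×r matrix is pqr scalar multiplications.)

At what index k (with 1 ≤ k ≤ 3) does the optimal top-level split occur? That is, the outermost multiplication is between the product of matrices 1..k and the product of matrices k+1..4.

Adjacent pairs: PQ = 51·52·43 = 114036; QR = 52·43·6 = 13416; RS = 43·6·39 = 10062.
Length 3: P..R: k=1: 0+13416+51·52·6=29328; k=2: 114036+0+51·43·6=127194 → min 29328 | Q..S: k=2: 0+10062+52·43·39=97266; k=3: 13416+0+52·6·39=25584 → min 25584.
Top-level splits: k=1: (P..P)·(Q..S) → 0+25584+51·52·39 = 129012; k=2: (P..Q)·(R..S) → 114036+10062+51·43·39 = 209625; k=3: (P..R)·(S..S) → 29328+0+51·6·39 = 41262.
Best split is after R, i.e. k = 3.

3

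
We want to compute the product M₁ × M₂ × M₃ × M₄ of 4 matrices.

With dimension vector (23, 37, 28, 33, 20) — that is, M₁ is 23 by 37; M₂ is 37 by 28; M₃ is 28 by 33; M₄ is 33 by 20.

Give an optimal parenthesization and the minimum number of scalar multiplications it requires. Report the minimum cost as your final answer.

Adjacent pairs: M₁M₂ = 23·37·28 = 23828; M₂M₃ = 37·28·33 = 34188; M₃M₄ = 28·33·20 = 18480.
Length 3: M₁..M₃: k=1: 0+34188+23·37·33=62271; k=2: 23828+0+23·28·33=45080 → min 45080 | M₂..M₄: k=2: 0+18480+37·28·20=39200; k=3: 34188+0+37·33·20=58608 → min 39200.
Length 4: M₁..M₄: k=1: 0+39200+23·37·20=56220; k=2: 23828+18480+23·28·20=55188; k=3: 45080+0+23·33·20=60260 → min 55188.
Optimal parenthesization: ((M₁ × M₂) × (M₃ × M₄)) with cost 55188.

55188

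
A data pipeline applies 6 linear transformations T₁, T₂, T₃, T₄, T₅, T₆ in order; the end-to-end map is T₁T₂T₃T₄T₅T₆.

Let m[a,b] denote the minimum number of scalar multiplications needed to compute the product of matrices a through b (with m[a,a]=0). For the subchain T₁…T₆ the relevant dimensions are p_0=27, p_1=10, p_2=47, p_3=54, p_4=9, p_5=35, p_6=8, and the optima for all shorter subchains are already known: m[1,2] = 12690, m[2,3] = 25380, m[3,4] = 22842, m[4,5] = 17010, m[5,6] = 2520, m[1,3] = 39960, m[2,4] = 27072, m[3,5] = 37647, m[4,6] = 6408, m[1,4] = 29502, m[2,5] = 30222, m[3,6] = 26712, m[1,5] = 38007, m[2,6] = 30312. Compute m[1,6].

m[1,6] = min over k∈[1,5] of m[1,k]+m[k+1,6]+p_{0}·p_k·p_{6}.
k=1: 0 + 30312 + 27·10·8 = 32472; k=2: 12690 + 26712 + 27·47·8 = 49554; k=3: 39960 + 6408 + 27·54·8 = 58032; k=4: 29502 + 2520 + 27·9·8 = 33966; k=5: 38007 + 0 + 27·35·8 = 45567.
Minimum: 32472 at k=1.

32472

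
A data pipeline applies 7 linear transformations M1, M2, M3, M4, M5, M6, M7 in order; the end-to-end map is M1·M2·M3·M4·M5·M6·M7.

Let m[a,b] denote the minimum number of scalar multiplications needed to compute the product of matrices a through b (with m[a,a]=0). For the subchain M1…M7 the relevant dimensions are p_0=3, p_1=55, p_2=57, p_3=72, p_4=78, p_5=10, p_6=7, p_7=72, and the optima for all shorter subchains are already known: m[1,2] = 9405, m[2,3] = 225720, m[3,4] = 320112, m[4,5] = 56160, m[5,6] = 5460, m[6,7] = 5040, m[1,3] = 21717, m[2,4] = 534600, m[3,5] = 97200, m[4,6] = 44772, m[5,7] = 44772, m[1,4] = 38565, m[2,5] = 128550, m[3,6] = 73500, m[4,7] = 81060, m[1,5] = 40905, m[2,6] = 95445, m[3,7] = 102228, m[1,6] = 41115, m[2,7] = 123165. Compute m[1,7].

m[1,7] = min over k∈[1,6] of m[1,k]+m[k+1,7]+p_{0}·p_k·p_{7}.
k=1: 0 + 123165 + 3·55·72 = 135045; k=2: 9405 + 102228 + 3·57·72 = 123945; k=3: 21717 + 81060 + 3·72·72 = 118329; k=4: 38565 + 44772 + 3·78·72 = 100185; k=5: 40905 + 5040 + 3·10·72 = 48105; k=6: 41115 + 0 + 3·7·72 = 42627.
Minimum: 42627 at k=6.

42627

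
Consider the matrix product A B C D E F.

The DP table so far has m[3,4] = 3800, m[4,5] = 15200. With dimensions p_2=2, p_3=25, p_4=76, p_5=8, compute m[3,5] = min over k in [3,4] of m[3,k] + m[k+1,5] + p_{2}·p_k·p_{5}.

m[3,5] = min over k∈[3,4] of m[3,k]+m[k+1,5]+p_{2}·p_k·p_{5}.
k=3: 0 + 15200 + 2·25·8 = 15600; k=4: 3800 + 0 + 2·76·8 = 5016.
Minimum: 5016 at k=4.

5016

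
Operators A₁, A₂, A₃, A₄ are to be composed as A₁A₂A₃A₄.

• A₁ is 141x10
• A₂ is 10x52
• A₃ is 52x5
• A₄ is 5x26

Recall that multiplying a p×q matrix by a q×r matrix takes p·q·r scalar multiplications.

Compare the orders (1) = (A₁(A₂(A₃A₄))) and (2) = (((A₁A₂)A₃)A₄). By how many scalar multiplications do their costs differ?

71370

Order (1) = (A₁(A₂(A₃A₄))): (A₃A₄): 52×5 by 5×26 → 52×26, cost 52·5·26 = 6760; (A₂(A₃A₄)): 10×52 by 52×26 → 10×26, cost 10·52·26 = 13520; cumulative 20280; (A₁(A₂(A₃A₄))): 141×10 by 10×26 → 141×26, cost 141·10·26 = 36660; cumulative 56940. Total 56940.
Order (2) = (((A₁A₂)A₃)A₄): (A₁A₂): 141×10 by 10×52 → 141×52, cost 141·10·52 = 73320; ((A₁A₂)A₃): 141×52 by 52×5 → 141×5, cost 141·52·5 = 36660; cumulative 109980; (((A₁A₂)A₃)A₄): 141×5 by 5×26 → 141×26, cost 141·5·26 = 18330; cumulative 128310. Total 128310.
Difference: |56940 − 128310| = 71370.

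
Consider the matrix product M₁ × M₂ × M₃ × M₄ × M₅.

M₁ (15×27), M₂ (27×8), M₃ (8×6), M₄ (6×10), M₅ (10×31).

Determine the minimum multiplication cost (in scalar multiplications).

8376

Adjacent pairs: M₁M₂ = 15·27·8 = 3240; M₂M₃ = 27·8·6 = 1296; M₃M₄ = 8·6·10 = 480; M₄M₅ = 6·10·31 = 1860.
Length 3: M₁..M₃: k=1: 0+1296+15·27·6=3726; k=2: 3240+0+15·8·6=3960 → min 3726 | M₂..M₄: k=2: 0+480+27·8·10=2640; k=3: 1296+0+27·6·10=2916 → min 2640 | M₃..M₅: k=3: 0+1860+8·6·31=3348; k=4: 480+0+8·10·31=2960 → min 2960.
Length 4: M₁..M₄: k=1: 0+2640+15·27·10=6690; k=2: 3240+480+15·8·10=4920; k=3: 3726+0+15·6·10=4626 → min 4626 | M₂..M₅: k=2: 0+2960+27·8·31=9656; k=3: 1296+1860+27·6·31=8178; k=4: 2640+0+27·10·31=11010 → min 8178.
Length 5: M₁..M₅: k=1: 0+8178+15·27·31=20733; k=2: 3240+2960+15·8·31=9920; k=3: 3726+1860+15·6·31=8376; k=4: 4626+0+15·10·31=9276 → min 8376.
Optimal order: ((M₁ × (M₂ × M₃)) × (M₄ × M₅)) with cost 8376.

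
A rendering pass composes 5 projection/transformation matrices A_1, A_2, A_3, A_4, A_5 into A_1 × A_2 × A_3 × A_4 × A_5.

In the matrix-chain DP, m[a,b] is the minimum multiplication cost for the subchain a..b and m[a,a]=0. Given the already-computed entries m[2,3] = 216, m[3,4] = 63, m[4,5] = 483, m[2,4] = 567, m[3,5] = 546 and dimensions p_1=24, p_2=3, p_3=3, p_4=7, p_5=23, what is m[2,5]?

2202

m[2,5] = min over k∈[2,4] of m[2,k]+m[k+1,5]+p_{1}·p_k·p_{5}.
k=2: 0 + 546 + 24·3·23 = 2202; k=3: 216 + 483 + 24·3·23 = 2355; k=4: 567 + 0 + 24·7·23 = 4431.
Minimum: 2202 at k=2.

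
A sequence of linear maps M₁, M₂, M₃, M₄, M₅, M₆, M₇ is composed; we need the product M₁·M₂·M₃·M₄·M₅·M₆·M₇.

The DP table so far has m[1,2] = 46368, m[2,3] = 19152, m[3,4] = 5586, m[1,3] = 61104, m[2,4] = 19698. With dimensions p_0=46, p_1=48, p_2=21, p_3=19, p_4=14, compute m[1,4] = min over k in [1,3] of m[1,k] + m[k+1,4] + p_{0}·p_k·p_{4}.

50610

m[1,4] = min over k∈[1,3] of m[1,k]+m[k+1,4]+p_{0}·p_k·p_{4}.
k=1: 0 + 19698 + 46·48·14 = 50610; k=2: 46368 + 5586 + 46·21·14 = 65478; k=3: 61104 + 0 + 46·19·14 = 73340.
Minimum: 50610 at k=1.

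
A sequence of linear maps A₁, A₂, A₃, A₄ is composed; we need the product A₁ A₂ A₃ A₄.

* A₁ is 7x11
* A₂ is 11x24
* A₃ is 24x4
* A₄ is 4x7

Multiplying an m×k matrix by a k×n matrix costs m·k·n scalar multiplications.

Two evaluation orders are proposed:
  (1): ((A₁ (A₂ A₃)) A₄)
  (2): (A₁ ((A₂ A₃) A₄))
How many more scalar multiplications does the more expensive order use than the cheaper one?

Order (1) = ((A₁ (A₂ A₃)) A₄): (A₂ A₃): 11×24 by 24×4 → 11×4, cost 11·24·4 = 1056; (A₁ (A₂ A₃)): 7×11 by 11×4 → 7×4, cost 7·11·4 = 308; cumulative 1364; ((A₁ (A₂ A₃)) A₄): 7×4 by 4×7 → 7×7, cost 7·4·7 = 196; cumulative 1560. Total 1560.
Order (2) = (A₁ ((A₂ A₃) A₄)): (A₂ A₃): 11×24 by 24×4 → 11×4, cost 11·24·4 = 1056; ((A₂ A₃) A₄): 11×4 by 4×7 → 11×7, cost 11·4·7 = 308; cumulative 1364; (A₁ ((A₂ A₃) A₄)): 7×11 by 11×7 → 7×7, cost 7·11·7 = 539; cumulative 1903. Total 1903.
Difference: |1560 − 1903| = 343.

343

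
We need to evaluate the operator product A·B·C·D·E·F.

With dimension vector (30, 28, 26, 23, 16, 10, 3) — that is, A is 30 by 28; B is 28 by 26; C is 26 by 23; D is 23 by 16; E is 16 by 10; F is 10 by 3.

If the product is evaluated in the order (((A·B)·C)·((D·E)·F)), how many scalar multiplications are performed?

46220

(A·B): 30×28 by 28×26 → 30×26, cost 30·28·26 = 21840
((A·B)·C): 30×26 by 26×23 → 30×23, cost 30·26·23 = 17940; cumulative 39780
(D·E): 23×16 by 16×10 → 23×10, cost 23·16·10 = 3680
((D·E)·F): 23×10 by 10×3 → 23×3, cost 23·10·3 = 690; cumulative 4370
(((A·B)·C)·((D·E)·F)): 30×23 by 23×3 → 30×3, cost 30·23·3 = 2070; cumulative 46220
Total: 46220 scalar multiplications.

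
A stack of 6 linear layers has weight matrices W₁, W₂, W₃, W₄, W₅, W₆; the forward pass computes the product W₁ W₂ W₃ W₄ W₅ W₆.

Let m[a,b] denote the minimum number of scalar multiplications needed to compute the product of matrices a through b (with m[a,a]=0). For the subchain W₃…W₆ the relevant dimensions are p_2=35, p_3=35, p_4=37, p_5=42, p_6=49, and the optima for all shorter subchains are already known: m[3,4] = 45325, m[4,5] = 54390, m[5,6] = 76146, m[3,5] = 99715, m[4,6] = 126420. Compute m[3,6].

m[3,6] = min over k∈[3,5] of m[3,k]+m[k+1,6]+p_{2}·p_k·p_{6}.
k=3: 0 + 126420 + 35·35·49 = 186445; k=4: 45325 + 76146 + 35·37·49 = 184926; k=5: 99715 + 0 + 35·42·49 = 171745.
Minimum: 171745 at k=5.

171745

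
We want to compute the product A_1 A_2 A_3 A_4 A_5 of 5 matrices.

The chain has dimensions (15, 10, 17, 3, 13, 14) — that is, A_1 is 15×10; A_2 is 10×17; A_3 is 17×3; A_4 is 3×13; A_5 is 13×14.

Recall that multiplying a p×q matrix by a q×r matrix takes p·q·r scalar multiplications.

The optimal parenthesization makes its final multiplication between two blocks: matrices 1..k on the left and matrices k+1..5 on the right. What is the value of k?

Adjacent pairs: A_1A_2 = 15·10·17 = 2550; A_2A_3 = 10·17·3 = 510; A_3A_4 = 17·3·13 = 663; A_4A_5 = 3·13·14 = 546.
Length 3: A_1..A_3: k=1: 0+510+15·10·3=960; k=2: 2550+0+15·17·3=3315 → min 960 | A_2..A_4: k=2: 0+663+10·17·13=2873; k=3: 510+0+10·3·13=900 → min 900 | A_3..A_5: k=3: 0+546+17·3·14=1260; k=4: 663+0+17·13·14=3757 → min 1260.
Length 4: A_1..A_4: k=1: 0+900+15·10·13=2850; k=2: 2550+663+15·17·13=6528; k=3: 960+0+15·3·13=1545 → min 1545 | A_2..A_5: k=2: 0+1260+10·17·14=3640; k=3: 510+546+10·3·14=1476; k=4: 900+0+10·13·14=2720 → min 1476.
Top-level splits: k=1: (A_1..A_1)·(A_2..A_5) → 0+1476+15·10·14 = 3576; k=2: (A_1..A_2)·(A_3..A_5) → 2550+1260+15·17·14 = 7380; k=3: (A_1..A_3)·(A_4..A_5) → 960+546+15·3·14 = 2136; k=4: (A_1..A_4)·(A_5..A_5) → 1545+0+15·13·14 = 4275.
Best split is after A_3, i.e. k = 3.

3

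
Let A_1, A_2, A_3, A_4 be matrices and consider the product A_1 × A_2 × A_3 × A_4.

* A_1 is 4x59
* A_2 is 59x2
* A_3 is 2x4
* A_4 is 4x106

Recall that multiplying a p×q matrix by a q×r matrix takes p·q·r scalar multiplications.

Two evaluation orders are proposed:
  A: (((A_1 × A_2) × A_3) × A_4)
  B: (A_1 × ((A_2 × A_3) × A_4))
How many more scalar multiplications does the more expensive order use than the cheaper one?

Order A = (((A_1 × A_2) × A_3) × A_4): (A_1 × A_2): 4×59 by 59×2 → 4×2, cost 4·59·2 = 472; ((A_1 × A_2) × A_3): 4×2 by 2×4 → 4×4, cost 4·2·4 = 32; cumulative 504; (((A_1 × A_2) × A_3) × A_4): 4×4 by 4×106 → 4×106, cost 4·4·106 = 1696; cumulative 2200. Total 2200.
Order B = (A_1 × ((A_2 × A_3) × A_4)): (A_2 × A_3): 59×2 by 2×4 → 59×4, cost 59·2·4 = 472; ((A_2 × A_3) × A_4): 59×4 by 4×106 → 59×106, cost 59·4·106 = 25016; cumulative 25488; (A_1 × ((A_2 × A_3) × A_4)): 4×59 by 59×106 → 4×106, cost 4·59·106 = 25016; cumulative 50504. Total 50504.
Difference: |2200 − 50504| = 48304.

48304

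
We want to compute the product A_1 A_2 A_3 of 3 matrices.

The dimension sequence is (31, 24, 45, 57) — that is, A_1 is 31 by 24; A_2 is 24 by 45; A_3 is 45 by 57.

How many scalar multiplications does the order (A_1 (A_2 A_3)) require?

103968

(A_2 A_3): 24×45 by 45×57 → 24×57, cost 24·45·57 = 61560
(A_1 (A_2 A_3)): 31×24 by 24×57 → 31×57, cost 31·24·57 = 42408; cumulative 103968
Total: 103968 scalar multiplications.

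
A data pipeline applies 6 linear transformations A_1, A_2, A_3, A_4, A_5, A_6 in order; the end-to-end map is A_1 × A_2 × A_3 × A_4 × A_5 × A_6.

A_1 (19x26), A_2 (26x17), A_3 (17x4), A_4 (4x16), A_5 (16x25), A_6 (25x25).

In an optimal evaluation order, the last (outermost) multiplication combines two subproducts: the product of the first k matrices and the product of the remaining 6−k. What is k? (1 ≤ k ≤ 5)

Adjacent pairs: A_1A_2 = 19·26·17 = 8398; A_2A_3 = 26·17·4 = 1768; A_3A_4 = 17·4·16 = 1088; A_4A_5 = 4·16·25 = 1600; A_5A_6 = 16·25·25 = 10000.
Length 3: A_1..A_3: k=1: 0+1768+19·26·4=3744; k=2: 8398+0+19·17·4=9690 → min 3744 | A_2..A_4: k=2: 0+1088+26·17·16=8160; k=3: 1768+0+26·4·16=3432 → min 3432 | A_3..A_5: k=3: 0+1600+17·4·25=3300; k=4: 1088+0+17·16·25=7888 → min 3300 | A_4..A_6: k=4: 0+10000+4·16·25=11600; k=5: 1600+0+4·25·25=4100 → min 4100.
Length 4: A_1..A_4: k=1: 0+3432+19·26·16=11336; k=2: 8398+1088+19·17·16=14654; k=3: 3744+0+19·4·16=4960 → min 4960 | A_2..A_5: k=2: 0+3300+26·17·25=14350; k=3: 1768+1600+26·4·25=5968; k=4: 3432+0+26·16·25=13832 → min 5968 | A_3..A_6: k=3: 0+4100+17·4·25=5800; k=4: 1088+10000+17·16·25=17888; k=5: 3300+0+17·25·25=13925 → min 5800.
Length 5: A_1..A_5: k=1: 0+5968+19·26·25=18318; k=2: 8398+3300+19·17·25=19773; k=3: 3744+1600+19·4·25=7244; k=4: 4960+0+19·16·25=12560 → min 7244 | A_2..A_6: k=2: 0+5800+26·17·25=16850; k=3: 1768+4100+26·4·25=8468; k=4: 3432+10000+26·16·25=23832; k=5: 5968+0+26·25·25=22218 → min 8468.
Top-level splits: k=1: (A_1..A_1)·(A_2..A_6) → 0+8468+19·26·25 = 20818; k=2: (A_1..A_2)·(A_3..A_6) → 8398+5800+19·17·25 = 22273; k=3: (A_1..A_3)·(A_4..A_6) → 3744+4100+19·4·25 = 9744; k=4: (A_1..A_4)·(A_5..A_6) → 4960+10000+19·16·25 = 22560; k=5: (A_1..A_5)·(A_6..A_6) → 7244+0+19·25·25 = 19119.
Best split is after A_3, i.e. k = 3.

3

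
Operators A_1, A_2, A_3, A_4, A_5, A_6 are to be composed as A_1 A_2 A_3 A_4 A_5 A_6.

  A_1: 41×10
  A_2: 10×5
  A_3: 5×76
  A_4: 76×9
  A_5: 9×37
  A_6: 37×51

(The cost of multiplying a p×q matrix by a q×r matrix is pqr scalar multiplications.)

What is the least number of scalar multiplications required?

27025

Adjacent pairs: A_1A_2 = 41·10·5 = 2050; A_2A_3 = 10·5·76 = 3800; A_3A_4 = 5·76·9 = 3420; A_4A_5 = 76·9·37 = 25308; A_5A_6 = 9·37·51 = 16983.
Length 3: A_1..A_3: k=1: 0+3800+41·10·76=34960; k=2: 2050+0+41·5·76=17630 → min 17630 | A_2..A_4: k=2: 0+3420+10·5·9=3870; k=3: 3800+0+10·76·9=10640 → min 3870 | A_3..A_5: k=3: 0+25308+5·76·37=39368; k=4: 3420+0+5·9·37=5085 → min 5085 | A_4..A_6: k=4: 0+16983+76·9·51=51867; k=5: 25308+0+76·37·51=168720 → min 51867.
Length 4: A_1..A_4: k=1: 0+3870+41·10·9=7560; k=2: 2050+3420+41·5·9=7315; k=3: 17630+0+41·76·9=45674 → min 7315 | A_2..A_5: k=2: 0+5085+10·5·37=6935; k=3: 3800+25308+10·76·37=57228; k=4: 3870+0+10·9·37=7200 → min 6935 | A_3..A_6: k=3: 0+51867+5·76·51=71247; k=4: 3420+16983+5·9·51=22698; k=5: 5085+0+5·37·51=14520 → min 14520.
Length 5: A_1..A_5: k=1: 0+6935+41·10·37=22105; k=2: 2050+5085+41·5·37=14720; k=3: 17630+25308+41·76·37=158230; k=4: 7315+0+41·9·37=20968 → min 14720 | A_2..A_6: k=2: 0+14520+10·5·51=17070; k=3: 3800+51867+10·76·51=94427; k=4: 3870+16983+10·9·51=25443; k=5: 6935+0+10·37·51=25805 → min 17070.
Length 6: A_1..A_6: k=1: 0+17070+41·10·51=37980; k=2: 2050+14520+41·5·51=27025; k=3: 17630+51867+41·76·51=228413; k=4: 7315+16983+41·9·51=43117; k=5: 14720+0+41·37·51=92087 → min 27025.
Optimal order: ((A_1 A_2) (((A_3 A_4) A_5) A_6)) with cost 27025.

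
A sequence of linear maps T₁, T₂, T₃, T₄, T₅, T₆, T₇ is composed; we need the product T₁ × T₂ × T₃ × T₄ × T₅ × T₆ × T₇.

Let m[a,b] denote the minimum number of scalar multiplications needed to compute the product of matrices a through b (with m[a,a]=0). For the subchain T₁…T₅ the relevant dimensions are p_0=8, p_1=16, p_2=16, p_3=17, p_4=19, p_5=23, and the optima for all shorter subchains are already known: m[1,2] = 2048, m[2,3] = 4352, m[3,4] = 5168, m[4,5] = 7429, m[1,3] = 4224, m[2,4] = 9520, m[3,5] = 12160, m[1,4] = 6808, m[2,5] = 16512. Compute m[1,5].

m[1,5] = min over k∈[1,4] of m[1,k]+m[k+1,5]+p_{0}·p_k·p_{5}.
k=1: 0 + 16512 + 8·16·23 = 19456; k=2: 2048 + 12160 + 8·16·23 = 17152; k=3: 4224 + 7429 + 8·17·23 = 14781; k=4: 6808 + 0 + 8·19·23 = 10304.
Minimum: 10304 at k=4.

10304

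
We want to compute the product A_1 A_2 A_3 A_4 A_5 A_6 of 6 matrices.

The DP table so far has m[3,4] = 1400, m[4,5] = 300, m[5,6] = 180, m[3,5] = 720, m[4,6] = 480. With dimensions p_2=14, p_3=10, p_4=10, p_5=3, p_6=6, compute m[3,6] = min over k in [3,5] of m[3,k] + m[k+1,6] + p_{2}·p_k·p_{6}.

m[3,6] = min over k∈[3,5] of m[3,k]+m[k+1,6]+p_{2}·p_k·p_{6}.
k=3: 0 + 480 + 14·10·6 = 1320; k=4: 1400 + 180 + 14·10·6 = 2420; k=5: 720 + 0 + 14·3·6 = 972.
Minimum: 972 at k=5.

972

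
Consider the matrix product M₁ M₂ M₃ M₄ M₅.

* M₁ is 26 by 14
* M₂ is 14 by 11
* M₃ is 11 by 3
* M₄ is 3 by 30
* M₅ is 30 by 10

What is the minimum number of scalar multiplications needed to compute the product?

Adjacent pairs: M₁M₂ = 26·14·11 = 4004; M₂M₃ = 14·11·3 = 462; M₃M₄ = 11·3·30 = 990; M₄M₅ = 3·30·10 = 900.
Length 3: M₁..M₃: k=1: 0+462+26·14·3=1554; k=2: 4004+0+26·11·3=4862 → min 1554 | M₂..M₄: k=2: 0+990+14·11·30=5610; k=3: 462+0+14·3·30=1722 → min 1722 | M₃..M₅: k=3: 0+900+11·3·10=1230; k=4: 990+0+11·30·10=4290 → min 1230.
Length 4: M₁..M₄: k=1: 0+1722+26·14·30=12642; k=2: 4004+990+26·11·30=13574; k=3: 1554+0+26·3·30=3894 → min 3894 | M₂..M₅: k=2: 0+1230+14·11·10=2770; k=3: 462+900+14·3·10=1782; k=4: 1722+0+14·30·10=5922 → min 1782.
Length 5: M₁..M₅: k=1: 0+1782+26·14·10=5422; k=2: 4004+1230+26·11·10=8094; k=3: 1554+900+26·3·10=3234; k=4: 3894+0+26·30·10=11694 → min 3234.
Optimal order: ((M₁ (M₂ M₃)) (M₄ M₅)) with cost 3234.

3234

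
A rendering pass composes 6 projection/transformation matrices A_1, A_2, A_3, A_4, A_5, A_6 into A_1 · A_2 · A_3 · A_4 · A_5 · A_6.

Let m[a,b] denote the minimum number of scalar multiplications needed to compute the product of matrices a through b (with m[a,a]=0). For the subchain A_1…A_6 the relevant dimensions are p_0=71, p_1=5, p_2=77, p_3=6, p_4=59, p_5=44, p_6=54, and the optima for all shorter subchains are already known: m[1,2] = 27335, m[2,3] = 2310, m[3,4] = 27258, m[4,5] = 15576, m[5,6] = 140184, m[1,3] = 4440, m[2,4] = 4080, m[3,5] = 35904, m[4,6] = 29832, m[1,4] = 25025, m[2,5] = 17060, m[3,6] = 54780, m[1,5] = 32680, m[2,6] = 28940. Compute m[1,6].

48110

m[1,6] = min over k∈[1,5] of m[1,k]+m[k+1,6]+p_{0}·p_k·p_{6}.
k=1: 0 + 28940 + 71·5·54 = 48110; k=2: 27335 + 54780 + 71·77·54 = 377333; k=3: 4440 + 29832 + 71·6·54 = 57276; k=4: 25025 + 140184 + 71·59·54 = 391415; k=5: 32680 + 0 + 71·44·54 = 201376.
Minimum: 48110 at k=1.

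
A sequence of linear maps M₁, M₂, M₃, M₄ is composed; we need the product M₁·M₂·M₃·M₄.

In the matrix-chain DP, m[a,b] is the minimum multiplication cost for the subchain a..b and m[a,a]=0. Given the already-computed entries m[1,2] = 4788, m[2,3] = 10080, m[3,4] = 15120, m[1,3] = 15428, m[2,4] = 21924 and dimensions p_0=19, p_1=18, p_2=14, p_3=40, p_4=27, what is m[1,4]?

27090

m[1,4] = min over k∈[1,3] of m[1,k]+m[k+1,4]+p_{0}·p_k·p_{4}.
k=1: 0 + 21924 + 19·18·27 = 31158; k=2: 4788 + 15120 + 19·14·27 = 27090; k=3: 15428 + 0 + 19·40·27 = 35948.
Minimum: 27090 at k=2.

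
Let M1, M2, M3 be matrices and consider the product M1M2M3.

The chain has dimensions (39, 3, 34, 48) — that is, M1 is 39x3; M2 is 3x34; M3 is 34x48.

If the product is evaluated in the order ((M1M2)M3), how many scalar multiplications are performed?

67626

(M1M2): 39×3 by 3×34 → 39×34, cost 39·3·34 = 3978
((M1M2)M3): 39×34 by 34×48 → 39×48, cost 39·34·48 = 63648; cumulative 67626
Total: 67626 scalar multiplications.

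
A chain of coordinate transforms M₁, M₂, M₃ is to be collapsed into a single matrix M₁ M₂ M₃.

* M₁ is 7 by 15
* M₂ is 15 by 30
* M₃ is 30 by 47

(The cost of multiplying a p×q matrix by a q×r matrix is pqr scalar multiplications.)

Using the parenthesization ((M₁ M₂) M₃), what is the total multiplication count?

13020

(M₁ M₂): 7×15 by 15×30 → 7×30, cost 7·15·30 = 3150
((M₁ M₂) M₃): 7×30 by 30×47 → 7×47, cost 7·30·47 = 9870; cumulative 13020
Total: 13020 scalar multiplications.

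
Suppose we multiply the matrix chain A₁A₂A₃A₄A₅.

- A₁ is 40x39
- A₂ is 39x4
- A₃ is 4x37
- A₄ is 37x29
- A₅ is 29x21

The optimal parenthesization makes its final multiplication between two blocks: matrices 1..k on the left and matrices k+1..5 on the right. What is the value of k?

2

Adjacent pairs: A₁A₂ = 40·39·4 = 6240; A₂A₃ = 39·4·37 = 5772; A₃A₄ = 4·37·29 = 4292; A₄A₅ = 37·29·21 = 22533.
Length 3: A₁..A₃: k=1: 0+5772+40·39·37=63492; k=2: 6240+0+40·4·37=12160 → min 12160 | A₂..A₄: k=2: 0+4292+39·4·29=8816; k=3: 5772+0+39·37·29=47619 → min 8816 | A₃..A₅: k=3: 0+22533+4·37·21=25641; k=4: 4292+0+4·29·21=6728 → min 6728.
Length 4: A₁..A₄: k=1: 0+8816+40·39·29=54056; k=2: 6240+4292+40·4·29=15172; k=3: 12160+0+40·37·29=55080 → min 15172 | A₂..A₅: k=2: 0+6728+39·4·21=10004; k=3: 5772+22533+39·37·21=58608; k=4: 8816+0+39·29·21=32567 → min 10004.
Top-level splits: k=1: (A₁..A₁)·(A₂..A₅) → 0+10004+40·39·21 = 42764; k=2: (A₁..A₂)·(A₃..A₅) → 6240+6728+40·4·21 = 16328; k=3: (A₁..A₃)·(A₄..A₅) → 12160+22533+40·37·21 = 65773; k=4: (A₁..A₄)·(A₅..A₅) → 15172+0+40·29·21 = 39532.
Best split is after A₂, i.e. k = 2.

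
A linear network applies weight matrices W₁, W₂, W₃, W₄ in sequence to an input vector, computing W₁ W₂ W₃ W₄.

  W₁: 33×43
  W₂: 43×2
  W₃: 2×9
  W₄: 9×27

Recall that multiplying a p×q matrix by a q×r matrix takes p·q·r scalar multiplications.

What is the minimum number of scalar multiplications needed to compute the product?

5106

Adjacent pairs: W₁W₂ = 33·43·2 = 2838; W₂W₃ = 43·2·9 = 774; W₃W₄ = 2·9·27 = 486.
Length 3: W₁..W₃: k=1: 0+774+33·43·9=13545; k=2: 2838+0+33·2·9=3432 → min 3432 | W₂..W₄: k=2: 0+486+43·2·27=2808; k=3: 774+0+43·9·27=11223 → min 2808.
Length 4: W₁..W₄: k=1: 0+2808+33·43·27=41121; k=2: 2838+486+33·2·27=5106; k=3: 3432+0+33·9·27=11451 → min 5106.
Optimal order: ((W₁ W₂) (W₃ W₄)) with cost 5106.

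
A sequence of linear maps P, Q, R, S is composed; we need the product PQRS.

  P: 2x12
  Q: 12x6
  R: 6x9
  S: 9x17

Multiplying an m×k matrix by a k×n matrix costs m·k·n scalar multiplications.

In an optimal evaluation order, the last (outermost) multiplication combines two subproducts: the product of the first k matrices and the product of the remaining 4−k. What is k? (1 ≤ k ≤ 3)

Adjacent pairs: PQ = 2·12·6 = 144; QR = 12·6·9 = 648; RS = 6·9·17 = 918.
Length 3: P..R: k=1: 0+648+2·12·9=864; k=2: 144+0+2·6·9=252 → min 252 | Q..S: k=2: 0+918+12·6·17=2142; k=3: 648+0+12·9·17=2484 → min 2142.
Top-level splits: k=1: (P..P)·(Q..S) → 0+2142+2·12·17 = 2550; k=2: (P..Q)·(R..S) → 144+918+2·6·17 = 1266; k=3: (P..R)·(S..S) → 252+0+2·9·17 = 558.
Best split is after R, i.e. k = 3.

3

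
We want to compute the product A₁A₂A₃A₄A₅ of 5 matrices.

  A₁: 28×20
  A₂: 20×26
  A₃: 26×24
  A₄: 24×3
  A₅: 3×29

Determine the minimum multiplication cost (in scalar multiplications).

7548

Adjacent pairs: A₁A₂ = 28·20·26 = 14560; A₂A₃ = 20·26·24 = 12480; A₃A₄ = 26·24·3 = 1872; A₄A₅ = 24·3·29 = 2088.
Length 3: A₁..A₃: k=1: 0+12480+28·20·24=25920; k=2: 14560+0+28·26·24=32032 → min 25920 | A₂..A₄: k=2: 0+1872+20·26·3=3432; k=3: 12480+0+20·24·3=13920 → min 3432 | A₃..A₅: k=3: 0+2088+26·24·29=20184; k=4: 1872+0+26·3·29=4134 → min 4134.
Length 4: A₁..A₄: k=1: 0+3432+28·20·3=5112; k=2: 14560+1872+28·26·3=18616; k=3: 25920+0+28·24·3=27936 → min 5112 | A₂..A₅: k=2: 0+4134+20·26·29=19214; k=3: 12480+2088+20·24·29=28488; k=4: 3432+0+20·3·29=5172 → min 5172.
Length 5: A₁..A₅: k=1: 0+5172+28·20·29=21412; k=2: 14560+4134+28·26·29=39806; k=3: 25920+2088+28·24·29=47496; k=4: 5112+0+28·3·29=7548 → min 7548.
Optimal order: ((A₁(A₂(A₃A₄)))A₅) with cost 7548.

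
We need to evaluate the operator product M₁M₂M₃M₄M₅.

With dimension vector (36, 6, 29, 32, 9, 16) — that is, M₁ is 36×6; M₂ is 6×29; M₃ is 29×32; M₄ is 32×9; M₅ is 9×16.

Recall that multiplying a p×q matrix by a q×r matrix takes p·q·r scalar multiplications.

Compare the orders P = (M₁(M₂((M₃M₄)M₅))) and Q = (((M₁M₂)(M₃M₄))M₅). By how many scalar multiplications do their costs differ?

Order P = (M₁(M₂((M₃M₄)M₅))): (M₃M₄): 29×32 by 32×9 → 29×9, cost 29·32·9 = 8352; ((M₃M₄)M₅): 29×9 by 9×16 → 29×16, cost 29·9·16 = 4176; cumulative 12528; (M₂((M₃M₄)M₅)): 6×29 by 29×16 → 6×16, cost 6·29·16 = 2784; cumulative 15312; (M₁(M₂((M₃M₄)M₅))): 36×6 by 6×16 → 36×16, cost 36·6·16 = 3456; cumulative 18768. Total 18768.
Order Q = (((M₁M₂)(M₃M₄))M₅): (M₁M₂): 36×6 by 6×29 → 36×29, cost 36·6·29 = 6264; (M₃M₄): 29×32 by 32×9 → 29×9, cost 29·32·9 = 8352; ((M₁M₂)(M₃M₄)): 36×29 by 29×9 → 36×9, cost 36·29·9 = 9396; cumulative 24012; (((M₁M₂)(M₃M₄))M₅): 36×9 by 9×16 → 36×16, cost 36·9·16 = 5184; cumulative 29196. Total 29196.
Difference: |18768 − 29196| = 10428.

10428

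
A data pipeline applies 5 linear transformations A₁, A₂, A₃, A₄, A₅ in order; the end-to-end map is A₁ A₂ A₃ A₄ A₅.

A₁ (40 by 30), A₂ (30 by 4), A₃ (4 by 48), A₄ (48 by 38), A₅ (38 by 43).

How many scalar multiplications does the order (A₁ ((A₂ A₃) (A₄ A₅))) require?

197712

(A₂ A₃): 30×4 by 4×48 → 30×48, cost 30·4·48 = 5760
(A₄ A₅): 48×38 by 38×43 → 48×43, cost 48·38·43 = 78432
((A₂ A₃) (A₄ A₅)): 30×48 by 48×43 → 30×43, cost 30·48·43 = 61920; cumulative 146112
(A₁ ((A₂ A₃) (A₄ A₅))): 40×30 by 30×43 → 40×43, cost 40·30·43 = 51600; cumulative 197712
Total: 197712 scalar multiplications.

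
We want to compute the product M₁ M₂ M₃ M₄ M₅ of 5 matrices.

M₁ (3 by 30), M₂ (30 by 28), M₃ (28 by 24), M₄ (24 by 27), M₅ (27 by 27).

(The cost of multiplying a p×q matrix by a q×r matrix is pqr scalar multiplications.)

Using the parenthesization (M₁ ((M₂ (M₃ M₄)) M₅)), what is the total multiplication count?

(M₃ M₄): 28×24 by 24×27 → 28×27, cost 28·24·27 = 18144
(M₂ (M₃ M₄)): 30×28 by 28×27 → 30×27, cost 30·28·27 = 22680; cumulative 40824
((M₂ (M₃ M₄)) M₅): 30×27 by 27×27 → 30×27, cost 30·27·27 = 21870; cumulative 62694
(M₁ ((M₂ (M₃ M₄)) M₅)): 3×30 by 30×27 → 3×27, cost 3·30·27 = 2430; cumulative 65124
Total: 65124 scalar multiplications.

65124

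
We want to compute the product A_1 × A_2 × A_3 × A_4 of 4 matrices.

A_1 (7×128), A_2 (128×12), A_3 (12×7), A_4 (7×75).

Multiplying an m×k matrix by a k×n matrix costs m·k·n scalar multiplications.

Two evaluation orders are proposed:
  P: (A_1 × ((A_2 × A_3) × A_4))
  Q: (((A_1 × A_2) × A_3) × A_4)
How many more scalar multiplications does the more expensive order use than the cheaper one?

Order P = (A_1 × ((A_2 × A_3) × A_4)): (A_2 × A_3): 128×12 by 12×7 → 128×7, cost 128·12·7 = 10752; ((A_2 × A_3) × A_4): 128×7 by 7×75 → 128×75, cost 128·7·75 = 67200; cumulative 77952; (A_1 × ((A_2 × A_3) × A_4)): 7×128 by 128×75 → 7×75, cost 7·128·75 = 67200; cumulative 145152. Total 145152.
Order Q = (((A_1 × A_2) × A_3) × A_4): (A_1 × A_2): 7×128 by 128×12 → 7×12, cost 7·128·12 = 10752; ((A_1 × A_2) × A_3): 7×12 by 12×7 → 7×7, cost 7·12·7 = 588; cumulative 11340; (((A_1 × A_2) × A_3) × A_4): 7×7 by 7×75 → 7×75, cost 7·7·75 = 3675; cumulative 15015. Total 15015.
Difference: |145152 − 15015| = 130137.

130137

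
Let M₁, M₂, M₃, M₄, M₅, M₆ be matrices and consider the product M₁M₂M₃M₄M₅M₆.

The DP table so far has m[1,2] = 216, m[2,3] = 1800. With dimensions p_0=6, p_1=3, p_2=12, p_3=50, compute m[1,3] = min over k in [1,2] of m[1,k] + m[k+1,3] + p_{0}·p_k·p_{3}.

m[1,3] = min over k∈[1,2] of m[1,k]+m[k+1,3]+p_{0}·p_k·p_{3}.
k=1: 0 + 1800 + 6·3·50 = 2700; k=2: 216 + 0 + 6·12·50 = 3816.
Minimum: 2700 at k=1.

2700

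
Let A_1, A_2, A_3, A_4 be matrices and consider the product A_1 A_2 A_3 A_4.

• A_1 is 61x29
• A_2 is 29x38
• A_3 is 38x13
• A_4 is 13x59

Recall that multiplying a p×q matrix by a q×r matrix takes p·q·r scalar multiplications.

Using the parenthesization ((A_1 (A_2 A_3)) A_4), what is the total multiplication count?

(A_2 A_3): 29×38 by 38×13 → 29×13, cost 29·38·13 = 14326
(A_1 (A_2 A_3)): 61×29 by 29×13 → 61×13, cost 61·29·13 = 22997; cumulative 37323
((A_1 (A_2 A_3)) A_4): 61×13 by 13×59 → 61×59, cost 61·13·59 = 46787; cumulative 84110
Total: 84110 scalar multiplications.

84110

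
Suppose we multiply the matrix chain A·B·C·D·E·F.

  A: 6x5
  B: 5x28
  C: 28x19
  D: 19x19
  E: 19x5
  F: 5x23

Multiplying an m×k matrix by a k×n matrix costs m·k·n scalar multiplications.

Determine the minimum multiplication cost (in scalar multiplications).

Adjacent pairs: AB = 6·5·28 = 840; BC = 5·28·19 = 2660; CD = 28·19·19 = 10108; DE = 19·19·5 = 1805; EF = 19·5·23 = 2185.
Length 3: A..C: k=1: 0+2660+6·5·19=3230; k=2: 840+0+6·28·19=4032 → min 3230 | B..D: k=2: 0+10108+5·28·19=12768; k=3: 2660+0+5·19·19=4465 → min 4465 | C..E: k=3: 0+1805+28·19·5=4465; k=4: 10108+0+28·19·5=12768 → min 4465 | D..F: k=4: 0+2185+19·19·23=10488; k=5: 1805+0+19·5·23=3990 → min 3990.
Length 4: A..D: k=1: 0+4465+6·5·19=5035; k=2: 840+10108+6·28·19=14140; k=3: 3230+0+6·19·19=5396 → min 5035 | B..E: k=2: 0+4465+5·28·5=5165; k=3: 2660+1805+5·19·5=4940; k=4: 4465+0+5·19·5=4940 → min 4940 | C..F: k=3: 0+3990+28·19·23=16226; k=4: 10108+2185+28·19·23=24529; k=5: 4465+0+28·5·23=7685 → min 7685.
Length 5: A..E: k=1: 0+4940+6·5·5=5090; k=2: 840+4465+6·28·5=6145; k=3: 3230+1805+6·19·5=5605; k=4: 5035+0+6·19·5=5605 → min 5090 | B..F: k=2: 0+7685+5·28·23=10905; k=3: 2660+3990+5·19·23=8835; k=4: 4465+2185+5·19·23=8835; k=5: 4940+0+5·5·23=5515 → min 5515.
Length 6: A..F: k=1: 0+5515+6·5·23=6205; k=2: 840+7685+6·28·23=12389; k=3: 3230+3990+6·19·23=9842; k=4: 5035+2185+6·19·23=9842; k=5: 5090+0+6·5·23=5780 → min 5780.
Optimal order: ((A·((B·C)·(D·E)))·F) with cost 5780.

5780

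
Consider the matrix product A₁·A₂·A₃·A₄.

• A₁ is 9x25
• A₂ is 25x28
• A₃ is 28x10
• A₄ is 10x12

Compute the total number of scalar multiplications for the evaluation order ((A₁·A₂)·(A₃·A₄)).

12684

(A₁·A₂): 9×25 by 25×28 → 9×28, cost 9·25·28 = 6300
(A₃·A₄): 28×10 by 10×12 → 28×12, cost 28·10·12 = 3360
((A₁·A₂)·(A₃·A₄)): 9×28 by 28×12 → 9×12, cost 9·28·12 = 3024; cumulative 12684
Total: 12684 scalar multiplications.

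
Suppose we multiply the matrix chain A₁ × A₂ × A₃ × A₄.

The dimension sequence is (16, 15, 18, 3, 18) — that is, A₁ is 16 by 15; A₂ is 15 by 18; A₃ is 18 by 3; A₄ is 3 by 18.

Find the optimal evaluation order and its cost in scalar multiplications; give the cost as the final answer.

2394

Adjacent pairs: A₁A₂ = 16·15·18 = 4320; A₂A₃ = 15·18·3 = 810; A₃A₄ = 18·3·18 = 972.
Length 3: A₁..A₃: k=1: 0+810+16·15·3=1530; k=2: 4320+0+16·18·3=5184 → min 1530 | A₂..A₄: k=2: 0+972+15·18·18=5832; k=3: 810+0+15·3·18=1620 → min 1620.
Length 4: A₁..A₄: k=1: 0+1620+16·15·18=5940; k=2: 4320+972+16·18·18=10476; k=3: 1530+0+16·3·18=2394 → min 2394.
Optimal parenthesization: ((A₁ × (A₂ × A₃)) × A₄) with cost 2394.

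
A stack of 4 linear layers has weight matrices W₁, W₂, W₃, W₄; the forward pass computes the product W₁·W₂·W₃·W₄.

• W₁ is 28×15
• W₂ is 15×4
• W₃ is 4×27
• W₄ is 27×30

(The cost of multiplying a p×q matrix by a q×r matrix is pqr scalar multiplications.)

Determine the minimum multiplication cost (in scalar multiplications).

Adjacent pairs: W₁W₂ = 28·15·4 = 1680; W₂W₃ = 15·4·27 = 1620; W₃W₄ = 4·27·30 = 3240.
Length 3: W₁..W₃: k=1: 0+1620+28·15·27=12960; k=2: 1680+0+28·4·27=4704 → min 4704 | W₂..W₄: k=2: 0+3240+15·4·30=5040; k=3: 1620+0+15·27·30=13770 → min 5040.
Length 4: W₁..W₄: k=1: 0+5040+28·15·30=17640; k=2: 1680+3240+28·4·30=8280; k=3: 4704+0+28·27·30=27384 → min 8280.
Optimal order: ((W₁·W₂)·(W₃·W₄)) with cost 8280.

8280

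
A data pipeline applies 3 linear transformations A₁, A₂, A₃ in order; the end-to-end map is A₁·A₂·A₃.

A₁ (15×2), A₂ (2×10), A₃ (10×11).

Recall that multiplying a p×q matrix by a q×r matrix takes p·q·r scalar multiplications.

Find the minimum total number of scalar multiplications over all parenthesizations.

550

Order (A₁·(A₂·A₃)): (A₂·A₃): 2×10 by 10×11 → 2×11, cost 2·10·11 = 220; (A₁·(A₂·A₃)): 15×2 by 2×11 → 15×11, cost 15·2·11 = 330; cumulative 550. Total 550.
Order ((A₁·A₂)·A₃): (A₁·A₂): 15×2 by 2×10 → 15×10, cost 15·2·10 = 300; ((A₁·A₂)·A₃): 15×10 by 10×11 → 15×11, cost 15·10·11 = 1650; cumulative 1950. Total 1950.
Minimum: 550.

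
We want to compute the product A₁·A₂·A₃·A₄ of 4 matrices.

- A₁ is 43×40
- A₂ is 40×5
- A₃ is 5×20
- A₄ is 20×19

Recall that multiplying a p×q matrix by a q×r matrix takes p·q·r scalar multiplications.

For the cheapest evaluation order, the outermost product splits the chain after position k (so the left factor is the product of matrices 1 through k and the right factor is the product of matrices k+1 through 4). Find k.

Adjacent pairs: A₁A₂ = 43·40·5 = 8600; A₂A₃ = 40·5·20 = 4000; A₃A₄ = 5·20·19 = 1900.
Length 3: A₁..A₃: k=1: 0+4000+43·40·20=38400; k=2: 8600+0+43·5·20=12900 → min 12900 | A₂..A₄: k=2: 0+1900+40·5·19=5700; k=3: 4000+0+40·20·19=19200 → min 5700.
Top-level splits: k=1: (A₁..A₁)·(A₂..A₄) → 0+5700+43·40·19 = 38380; k=2: (A₁..A₂)·(A₃..A₄) → 8600+1900+43·5·19 = 14585; k=3: (A₁..A₃)·(A₄..A₄) → 12900+0+43·20·19 = 29240.
Best split is after A₂, i.e. k = 2.

2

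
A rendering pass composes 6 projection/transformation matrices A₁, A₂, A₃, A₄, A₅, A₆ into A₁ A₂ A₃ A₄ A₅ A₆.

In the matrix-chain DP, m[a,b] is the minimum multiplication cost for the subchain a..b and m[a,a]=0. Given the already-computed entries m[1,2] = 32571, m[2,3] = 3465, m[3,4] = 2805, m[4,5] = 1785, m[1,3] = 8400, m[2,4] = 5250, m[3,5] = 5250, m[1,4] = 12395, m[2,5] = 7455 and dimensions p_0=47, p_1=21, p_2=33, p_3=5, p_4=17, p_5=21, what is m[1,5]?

m[1,5] = min over k∈[1,4] of m[1,k]+m[k+1,5]+p_{0}·p_k·p_{5}.
k=1: 0 + 7455 + 47·21·21 = 28182; k=2: 32571 + 5250 + 47·33·21 = 70392; k=3: 8400 + 1785 + 47·5·21 = 15120; k=4: 12395 + 0 + 47·17·21 = 29174.
Minimum: 15120 at k=3.

15120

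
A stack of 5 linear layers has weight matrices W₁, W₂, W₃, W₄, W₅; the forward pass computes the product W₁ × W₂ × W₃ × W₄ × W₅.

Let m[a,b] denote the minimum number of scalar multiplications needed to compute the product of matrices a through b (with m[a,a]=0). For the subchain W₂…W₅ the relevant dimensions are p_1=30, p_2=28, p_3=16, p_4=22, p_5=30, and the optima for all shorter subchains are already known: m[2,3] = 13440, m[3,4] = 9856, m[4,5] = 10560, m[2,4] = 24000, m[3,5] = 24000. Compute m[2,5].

38400

m[2,5] = min over k∈[2,4] of m[2,k]+m[k+1,5]+p_{1}·p_k·p_{5}.
k=2: 0 + 24000 + 30·28·30 = 49200; k=3: 13440 + 10560 + 30·16·30 = 38400; k=4: 24000 + 0 + 30·22·30 = 43800.
Minimum: 38400 at k=3.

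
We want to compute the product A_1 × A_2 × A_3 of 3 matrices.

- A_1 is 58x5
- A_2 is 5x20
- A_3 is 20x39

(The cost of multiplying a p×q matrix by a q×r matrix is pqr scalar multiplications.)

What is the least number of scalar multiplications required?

Order (A_1 × (A_2 × A_3)): (A_2 × A_3): 5×20 by 20×39 → 5×39, cost 5·20·39 = 3900; (A_1 × (A_2 × A_3)): 58×5 by 5×39 → 58×39, cost 58·5·39 = 11310; cumulative 15210. Total 15210.
Order ((A_1 × A_2) × A_3): (A_1 × A_2): 58×5 by 5×20 → 58×20, cost 58·5·20 = 5800; ((A_1 × A_2) × A_3): 58×20 by 20×39 → 58×39, cost 58·20·39 = 45240; cumulative 51040. Total 51040.
Minimum: 15210.

15210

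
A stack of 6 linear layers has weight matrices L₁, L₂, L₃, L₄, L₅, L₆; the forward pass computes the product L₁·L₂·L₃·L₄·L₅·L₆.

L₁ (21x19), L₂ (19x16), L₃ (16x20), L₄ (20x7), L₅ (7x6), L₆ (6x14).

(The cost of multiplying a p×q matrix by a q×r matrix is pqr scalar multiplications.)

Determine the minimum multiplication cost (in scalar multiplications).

8742

Adjacent pairs: L₁L₂ = 21·19·16 = 6384; L₂L₃ = 19·16·20 = 6080; L₃L₄ = 16·20·7 = 2240; L₄L₅ = 20·7·6 = 840; L₅L₆ = 7·6·14 = 588.
Length 3: L₁..L₃: k=1: 0+6080+21·19·20=14060; k=2: 6384+0+21·16·20=13104 → min 13104 | L₂..L₄: k=2: 0+2240+19·16·7=4368; k=3: 6080+0+19·20·7=8740 → min 4368 | L₃..L₅: k=3: 0+840+16·20·6=2760; k=4: 2240+0+16·7·6=2912 → min 2760 | L₄..L₆: k=4: 0+588+20·7·14=2548; k=5: 840+0+20·6·14=2520 → min 2520.
Length 4: L₁..L₄: k=1: 0+4368+21·19·7=7161; k=2: 6384+2240+21·16·7=10976; k=3: 13104+0+21·20·7=16044 → min 7161 | L₂..L₅: k=2: 0+2760+19·16·6=4584; k=3: 6080+840+19·20·6=9200; k=4: 4368+0+19·7·6=5166 → min 4584 | L₃..L₆: k=3: 0+2520+16·20·14=7000; k=4: 2240+588+16·7·14=4396; k=5: 2760+0+16·6·14=4104 → min 4104.
Length 5: L₁..L₅: k=1: 0+4584+21·19·6=6978; k=2: 6384+2760+21·16·6=11160; k=3: 13104+840+21·20·6=16464; k=4: 7161+0+21·7·6=8043 → min 6978 | L₂..L₆: k=2: 0+4104+19·16·14=8360; k=3: 6080+2520+19·20·14=13920; k=4: 4368+588+19·7·14=6818; k=5: 4584+0+19·6·14=6180 → min 6180.
Length 6: L₁..L₆: k=1: 0+6180+21·19·14=11766; k=2: 6384+4104+21·16·14=15192; k=3: 13104+2520+21·20·14=21504; k=4: 7161+588+21·7·14=9807; k=5: 6978+0+21·6·14=8742 → min 8742.
Optimal order: ((L₁·(L₂·(L₃·(L₄·L₅))))·L₆) with cost 8742.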